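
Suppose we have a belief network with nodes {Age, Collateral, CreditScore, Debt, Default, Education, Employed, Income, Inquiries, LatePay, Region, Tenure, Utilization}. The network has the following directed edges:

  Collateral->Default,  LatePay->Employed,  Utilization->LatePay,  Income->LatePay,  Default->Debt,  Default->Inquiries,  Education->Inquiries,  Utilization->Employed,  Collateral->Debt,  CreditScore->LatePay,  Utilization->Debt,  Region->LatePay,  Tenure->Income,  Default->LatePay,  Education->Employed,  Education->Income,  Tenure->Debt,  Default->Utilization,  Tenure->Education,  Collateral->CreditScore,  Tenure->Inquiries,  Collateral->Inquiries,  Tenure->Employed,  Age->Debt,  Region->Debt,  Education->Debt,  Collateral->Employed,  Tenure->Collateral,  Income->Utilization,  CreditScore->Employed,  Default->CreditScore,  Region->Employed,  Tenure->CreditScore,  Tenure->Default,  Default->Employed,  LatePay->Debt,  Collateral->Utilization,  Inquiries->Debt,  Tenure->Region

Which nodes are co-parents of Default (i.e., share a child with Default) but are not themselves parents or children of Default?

Children of Default: CreditScore, Debt, Employed, Inquiries, LatePay, Utilization.
  Utilization also has parents Collateral, Income.
  parents(CreditScore) \ {Default} = {Collateral, Tenure}.
  LatePay also has parents CreditScore, Income, Region, Utilization.
  parents(Employed) \ {Default} = {Collateral, CreditScore, Education, LatePay, Region, Tenure, Utilization}.
  Inquiries's other parents are Collateral, Education, Tenure.
  parents(Debt) \ {Default} = {Age, Collateral, Education, Inquiries, LatePay, Region, Tenure, Utilization}.
Excluding nodes already adjacent to Default (Collateral, CreditScore, Debt, Employed, Inquiries, LatePay, Tenure, Utilization), the co-parent-only contribution is {Age, Education, Income, Region}.

{Age, Education, Income, Region}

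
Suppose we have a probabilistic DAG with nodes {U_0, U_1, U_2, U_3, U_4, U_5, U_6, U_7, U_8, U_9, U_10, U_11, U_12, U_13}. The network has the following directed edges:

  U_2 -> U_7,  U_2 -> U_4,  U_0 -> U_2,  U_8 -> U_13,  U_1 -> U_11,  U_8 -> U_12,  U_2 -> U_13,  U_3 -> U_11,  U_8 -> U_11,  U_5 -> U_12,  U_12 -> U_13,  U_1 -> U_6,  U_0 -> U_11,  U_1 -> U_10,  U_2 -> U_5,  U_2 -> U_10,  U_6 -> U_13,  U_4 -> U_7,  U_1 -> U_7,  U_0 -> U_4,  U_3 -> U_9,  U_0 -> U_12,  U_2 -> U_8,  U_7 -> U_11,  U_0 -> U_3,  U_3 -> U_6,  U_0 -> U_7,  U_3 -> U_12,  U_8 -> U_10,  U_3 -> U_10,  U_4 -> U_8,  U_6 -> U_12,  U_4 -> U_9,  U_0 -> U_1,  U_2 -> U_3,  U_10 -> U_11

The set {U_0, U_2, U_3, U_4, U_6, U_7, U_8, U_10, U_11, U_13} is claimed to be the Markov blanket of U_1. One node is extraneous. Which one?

By definition, MB(U_1) is built from U_1's parents, U_1's children, and the co-parents of U_1.
U_1's parents: U_0.
Ch(U_1) = {U_6, U_7, U_10, U_11}.
For each child, the remaining parents (spouses of U_1):
  U_6: U_3
  U_7: U_0, U_2, U_4
  U_10: U_2, U_3, U_8
  U_11: U_0, U_3, U_7, U_8, U_10
MB(U_1) = {U_0, U_2, U_3, U_4, U_6, U_7, U_8, U_10, U_11}.
U_13 is neither a parent, child, nor co-parent of U_1, so it does not belong.

U_13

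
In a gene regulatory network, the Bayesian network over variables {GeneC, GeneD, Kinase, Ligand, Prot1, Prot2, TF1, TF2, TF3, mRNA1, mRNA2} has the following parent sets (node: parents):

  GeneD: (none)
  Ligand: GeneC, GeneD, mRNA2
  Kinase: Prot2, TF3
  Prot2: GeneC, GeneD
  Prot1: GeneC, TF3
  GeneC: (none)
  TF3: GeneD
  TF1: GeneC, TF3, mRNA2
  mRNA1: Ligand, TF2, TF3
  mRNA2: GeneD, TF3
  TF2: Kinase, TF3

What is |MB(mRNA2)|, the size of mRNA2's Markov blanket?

5

The Markov blanket of a node is its parents, its children, and the other parents of its children.
mRNA2's parents: GeneD, TF3.
Ch(mRNA2) = {Ligand, TF1}.
Other parents of mRNA2's children:
  Ligand: GeneC, GeneD
  TF1: GeneC, TF3
MB(mRNA2) = {GeneC, GeneD, Ligand, TF1, TF3}, which has 5 nodes.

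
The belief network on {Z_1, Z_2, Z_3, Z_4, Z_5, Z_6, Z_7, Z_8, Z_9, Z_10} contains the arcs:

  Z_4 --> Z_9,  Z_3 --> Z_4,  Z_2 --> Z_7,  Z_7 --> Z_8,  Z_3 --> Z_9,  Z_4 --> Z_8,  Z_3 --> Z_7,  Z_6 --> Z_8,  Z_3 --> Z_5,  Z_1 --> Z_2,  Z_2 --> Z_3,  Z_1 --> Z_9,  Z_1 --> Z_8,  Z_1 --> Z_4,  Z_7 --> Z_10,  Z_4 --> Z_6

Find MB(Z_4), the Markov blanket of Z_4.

Z_4 has parents Z_1, Z_3.
Z_4's children: Z_6, Z_8, Z_9.
Other parents of Z_4's children:
  Z_6: —
  Z_8: Z_1, Z_6, Z_7
  Z_9: Z_1, Z_3
Taking the union gives {Z_1, Z_3, Z_6, Z_7, Z_8, Z_9}.

{Z_1, Z_3, Z_6, Z_7, Z_8, Z_9}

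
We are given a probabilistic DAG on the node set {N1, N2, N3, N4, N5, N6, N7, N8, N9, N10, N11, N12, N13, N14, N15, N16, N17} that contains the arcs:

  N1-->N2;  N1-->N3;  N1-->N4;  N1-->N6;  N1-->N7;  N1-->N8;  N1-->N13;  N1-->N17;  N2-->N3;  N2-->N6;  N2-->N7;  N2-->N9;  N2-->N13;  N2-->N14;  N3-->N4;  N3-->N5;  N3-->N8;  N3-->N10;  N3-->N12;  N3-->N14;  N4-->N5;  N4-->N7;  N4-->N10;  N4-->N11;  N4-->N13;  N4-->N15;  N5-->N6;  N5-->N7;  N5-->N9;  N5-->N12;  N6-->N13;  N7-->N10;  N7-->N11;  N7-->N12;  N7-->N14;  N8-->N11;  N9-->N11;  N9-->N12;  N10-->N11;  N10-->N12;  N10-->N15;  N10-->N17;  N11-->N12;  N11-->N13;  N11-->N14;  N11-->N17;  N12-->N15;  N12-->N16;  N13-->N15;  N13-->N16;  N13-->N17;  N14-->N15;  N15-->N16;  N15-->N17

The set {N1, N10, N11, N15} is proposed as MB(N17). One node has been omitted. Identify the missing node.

N13

N17's parents: N1, N10, N11, N13, N15.
Children of N17: none.
With no children, N17 has no spouses; the co-parent set is empty.
MB(N17) = {N1, N10, N11, N13, N15}.
Comparing with the claimed set, N13 is missing.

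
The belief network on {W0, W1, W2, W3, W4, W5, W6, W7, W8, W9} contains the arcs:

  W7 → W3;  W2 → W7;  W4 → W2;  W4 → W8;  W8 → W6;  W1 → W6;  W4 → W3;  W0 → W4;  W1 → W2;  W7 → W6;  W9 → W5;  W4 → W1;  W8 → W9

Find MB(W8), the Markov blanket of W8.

{W1, W4, W6, W7, W9}

The Markov blanket of a node is its parents, its children, and the other parents of its children.
Pa(W8) = {W4}.
Ch(W8) = {W6, W9}.
Co-parents of W8 (other parents of its children):
  W9: —
  W6: W1, W7
Union: {W4} ∪ {W6, W9} ∪ {W1, W7} = {W1, W4, W6, W7, W9}.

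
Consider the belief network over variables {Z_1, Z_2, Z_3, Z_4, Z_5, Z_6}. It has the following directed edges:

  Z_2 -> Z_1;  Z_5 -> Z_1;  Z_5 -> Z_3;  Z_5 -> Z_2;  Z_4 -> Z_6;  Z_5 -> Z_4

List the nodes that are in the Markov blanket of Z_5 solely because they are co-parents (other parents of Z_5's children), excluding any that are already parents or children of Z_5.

{}

Children of Z_5: Z_1, Z_2, Z_3, Z_4.
  Z_3: no additional parents.
  Z_2: no additional parents.
  Z_4: no additional parents.
  Z_1's other parent is Z_2.
Excluding nodes already adjacent to Z_5 (Z_1, Z_2, Z_3, Z_4), the co-parent-only contribution is {}.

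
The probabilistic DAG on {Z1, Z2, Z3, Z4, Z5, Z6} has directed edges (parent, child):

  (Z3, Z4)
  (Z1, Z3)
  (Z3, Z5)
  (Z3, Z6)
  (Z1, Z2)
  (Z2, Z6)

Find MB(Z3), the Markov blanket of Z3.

{Z1, Z2, Z4, Z5, Z6}

By definition, MB(Z3) is built from Z3's parents, Z3's children, and the co-parents of Z3.
Pa(Z3) = {Z1}.
Z3's children: Z4, Z5, Z6.
For each child, the remaining parents (spouses of Z3):
  Z4 has no other parent.
  Z5 has no other parent.
  parents(Z6) \ {Z3} = {Z2}.
So the Markov blanket of Z3 is {Z1, Z2, Z4, Z5, Z6}.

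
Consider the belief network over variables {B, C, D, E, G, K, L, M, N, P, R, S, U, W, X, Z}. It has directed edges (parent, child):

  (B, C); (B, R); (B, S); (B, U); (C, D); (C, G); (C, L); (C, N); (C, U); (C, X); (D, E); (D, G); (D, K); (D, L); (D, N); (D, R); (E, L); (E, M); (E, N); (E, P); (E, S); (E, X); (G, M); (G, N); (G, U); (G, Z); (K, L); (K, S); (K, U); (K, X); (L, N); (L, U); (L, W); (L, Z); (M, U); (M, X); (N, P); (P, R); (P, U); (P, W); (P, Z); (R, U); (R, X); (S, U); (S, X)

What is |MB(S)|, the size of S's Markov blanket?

Ch(S) = {U, X}.
Pa(S) = {B, E, K}.
For each child, the remaining parents (spouses of S):
  U: B, C, G, K, L, M, P, R
  X: C, E, K, M, R
MB(S) = {B, C, E, G, K, L, M, P, R, U, X}, which has 11 nodes.

11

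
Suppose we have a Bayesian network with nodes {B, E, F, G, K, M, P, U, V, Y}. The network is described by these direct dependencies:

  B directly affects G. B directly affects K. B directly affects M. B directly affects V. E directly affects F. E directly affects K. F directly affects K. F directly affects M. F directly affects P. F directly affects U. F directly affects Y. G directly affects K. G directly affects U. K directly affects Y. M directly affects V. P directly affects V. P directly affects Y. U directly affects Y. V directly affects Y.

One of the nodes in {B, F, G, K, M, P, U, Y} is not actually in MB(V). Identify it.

G

V's parents: B, M, P.
V's children: Y.
For each child, the remaining parents (spouses of V):
  parents(Y) \ {V} = {F, K, P, U}.
MB(V) = {B, F, K, M, P, U, Y}.
G is neither a parent, child, nor co-parent of V, so it does not belong.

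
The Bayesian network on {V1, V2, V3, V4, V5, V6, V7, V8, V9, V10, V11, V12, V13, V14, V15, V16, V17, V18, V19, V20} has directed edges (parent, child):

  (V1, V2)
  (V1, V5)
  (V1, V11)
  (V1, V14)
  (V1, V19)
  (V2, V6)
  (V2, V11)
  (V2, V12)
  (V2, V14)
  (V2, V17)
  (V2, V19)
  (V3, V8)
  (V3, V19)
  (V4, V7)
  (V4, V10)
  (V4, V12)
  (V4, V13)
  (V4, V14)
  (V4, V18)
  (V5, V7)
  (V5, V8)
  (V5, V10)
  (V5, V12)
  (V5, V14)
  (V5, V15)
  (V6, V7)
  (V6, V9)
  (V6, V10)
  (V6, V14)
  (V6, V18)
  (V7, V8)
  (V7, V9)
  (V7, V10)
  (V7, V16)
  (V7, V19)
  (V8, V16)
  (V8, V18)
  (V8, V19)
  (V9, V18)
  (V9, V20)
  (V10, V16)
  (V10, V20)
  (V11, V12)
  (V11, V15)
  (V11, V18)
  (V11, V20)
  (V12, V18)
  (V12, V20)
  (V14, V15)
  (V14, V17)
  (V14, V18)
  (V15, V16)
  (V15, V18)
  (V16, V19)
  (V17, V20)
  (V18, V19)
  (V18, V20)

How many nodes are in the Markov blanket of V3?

8

A node's Markov blanket = Pa ∪ Ch ∪ (parents of Ch other than the node itself).
V3 has no parents.
Ch(V3) = {V8, V19}.
For each child, the remaining parents (spouses of V3):
  V8 also has parents V5, V7.
  V19's other parents are V1, V2, V7, V8, V16, V18.
MB(V3) = {V1, V2, V5, V7, V8, V16, V18, V19}, which has 8 nodes.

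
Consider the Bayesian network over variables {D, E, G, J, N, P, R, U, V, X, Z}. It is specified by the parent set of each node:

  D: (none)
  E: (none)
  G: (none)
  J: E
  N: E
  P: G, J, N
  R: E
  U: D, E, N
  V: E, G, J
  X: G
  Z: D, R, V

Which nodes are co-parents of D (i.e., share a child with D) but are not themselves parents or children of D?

{E, N, R, V}

Children of D: U, Z.
  parents(U) \ {D} = {E, N}.
  Z's other parents are R, V.
Excluding nodes already adjacent to D (U, Z), the co-parent-only contribution is {E, N, R, V}.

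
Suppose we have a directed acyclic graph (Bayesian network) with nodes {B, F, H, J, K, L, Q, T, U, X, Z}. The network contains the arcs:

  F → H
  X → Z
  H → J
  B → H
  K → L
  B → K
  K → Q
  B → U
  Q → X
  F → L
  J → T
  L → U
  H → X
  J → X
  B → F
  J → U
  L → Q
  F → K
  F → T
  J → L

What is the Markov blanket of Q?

{H, J, K, L, X}

Children of Q: X.
Pa(Q) = {K, L}.
Parents of each child, excluding Q:
  X: H, J
MB(Q) = {H, J, K, L, X}.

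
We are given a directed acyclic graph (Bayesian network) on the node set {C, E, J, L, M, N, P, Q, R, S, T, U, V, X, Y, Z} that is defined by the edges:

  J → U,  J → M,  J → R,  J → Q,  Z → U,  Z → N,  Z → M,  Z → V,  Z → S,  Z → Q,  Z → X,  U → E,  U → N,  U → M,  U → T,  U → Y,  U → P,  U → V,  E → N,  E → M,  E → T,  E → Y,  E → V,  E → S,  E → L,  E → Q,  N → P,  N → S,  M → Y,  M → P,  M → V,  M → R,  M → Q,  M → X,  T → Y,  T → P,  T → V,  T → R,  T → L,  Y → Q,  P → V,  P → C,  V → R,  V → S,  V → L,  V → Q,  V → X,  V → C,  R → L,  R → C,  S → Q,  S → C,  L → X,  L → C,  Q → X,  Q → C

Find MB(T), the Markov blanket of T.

{E, J, L, M, N, P, R, U, V, Y, Z}

A node's Markov blanket = Pa ∪ Ch ∪ (parents of Ch other than the node itself).
Pa(T) = {E, U}.
T has children L, P, R, V, Y.
Parents of each child, excluding T:
  Y's other parents are E, M, U.
  P's other parents are M, N, U.
  V also has parents E, M, P, U, Z.
  parents(R) \ {T} = {J, M, V}.
  parents(L) \ {T} = {E, R, V}.
Taking the union gives {E, J, L, M, N, P, R, U, V, Y, Z}.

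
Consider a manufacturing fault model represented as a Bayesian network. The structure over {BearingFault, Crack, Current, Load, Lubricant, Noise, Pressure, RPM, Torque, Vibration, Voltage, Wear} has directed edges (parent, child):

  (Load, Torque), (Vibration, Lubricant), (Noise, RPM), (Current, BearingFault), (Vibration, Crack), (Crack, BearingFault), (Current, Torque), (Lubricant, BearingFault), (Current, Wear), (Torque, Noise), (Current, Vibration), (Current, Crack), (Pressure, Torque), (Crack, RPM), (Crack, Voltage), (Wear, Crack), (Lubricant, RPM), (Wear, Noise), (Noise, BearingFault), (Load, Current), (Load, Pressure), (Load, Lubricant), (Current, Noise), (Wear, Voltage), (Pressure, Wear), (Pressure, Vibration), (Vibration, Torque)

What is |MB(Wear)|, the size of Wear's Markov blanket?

Ch(Wear) = {Crack, Noise, Voltage}.
Wear's parents: Current, Pressure.
Parents of each child, excluding Wear:
  Crack's other parents are Current, Vibration.
  parents(Noise) \ {Wear} = {Current, Torque}.
  parents(Voltage) \ {Wear} = {Crack}.
MB(Wear) = {Crack, Current, Noise, Pressure, Torque, Vibration, Voltage}, which has 7 nodes.

7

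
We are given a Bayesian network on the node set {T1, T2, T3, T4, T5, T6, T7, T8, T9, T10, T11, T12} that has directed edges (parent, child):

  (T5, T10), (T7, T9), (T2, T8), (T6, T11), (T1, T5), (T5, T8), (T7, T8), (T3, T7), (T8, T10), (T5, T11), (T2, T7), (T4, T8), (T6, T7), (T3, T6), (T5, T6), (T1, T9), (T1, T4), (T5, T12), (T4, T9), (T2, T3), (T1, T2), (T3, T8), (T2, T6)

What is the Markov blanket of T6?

{T2, T3, T5, T7, T11}

Recall MB(v) = parents ∪ children ∪ spouses, where spouses are the other parents of v's children.
T6's parents: T2, T3, T5.
T6's children: T7, T11.
For each child, the remaining parents (spouses of T6):
  T7 also has parents T2, T3.
  T11 also has parent T5.
MB(T6) = {T2, T3, T5, T7, T11}.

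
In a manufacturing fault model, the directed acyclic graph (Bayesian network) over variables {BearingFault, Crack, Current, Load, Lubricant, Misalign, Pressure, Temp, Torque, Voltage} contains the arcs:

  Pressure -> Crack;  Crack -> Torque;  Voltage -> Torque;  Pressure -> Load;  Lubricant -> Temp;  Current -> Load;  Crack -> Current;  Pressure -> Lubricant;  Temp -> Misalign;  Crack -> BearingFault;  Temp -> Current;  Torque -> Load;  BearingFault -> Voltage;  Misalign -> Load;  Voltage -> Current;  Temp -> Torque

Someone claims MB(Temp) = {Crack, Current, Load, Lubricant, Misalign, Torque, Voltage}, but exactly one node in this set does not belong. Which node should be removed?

Temp has parent Lubricant.
Temp's children: Current, Misalign, Torque.
Other parents of Temp's children:
  Torque: Crack, Voltage
  Current: Crack, Voltage
  Misalign: —
MB(Temp) = {Crack, Current, Lubricant, Misalign, Torque, Voltage}.
Load is neither a parent, child, nor co-parent of Temp, so it does not belong.

Load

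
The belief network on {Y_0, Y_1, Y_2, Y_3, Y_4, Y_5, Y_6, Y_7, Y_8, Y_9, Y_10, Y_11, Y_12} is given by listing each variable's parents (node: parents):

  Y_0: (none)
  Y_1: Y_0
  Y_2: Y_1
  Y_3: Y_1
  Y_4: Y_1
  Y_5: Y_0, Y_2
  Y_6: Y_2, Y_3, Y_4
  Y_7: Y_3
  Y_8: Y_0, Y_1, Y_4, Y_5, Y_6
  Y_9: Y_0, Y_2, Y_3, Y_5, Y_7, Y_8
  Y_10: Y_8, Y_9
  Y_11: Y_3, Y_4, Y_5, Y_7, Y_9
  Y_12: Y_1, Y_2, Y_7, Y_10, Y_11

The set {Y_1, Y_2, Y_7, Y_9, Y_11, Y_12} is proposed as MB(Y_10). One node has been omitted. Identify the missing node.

Recall MB(v) = parents ∪ children ∪ spouses, where spouses are the other parents of v's children.
Y_10 has child Y_12.
Parents of Y_10: Y_8, Y_9.
For each child, the remaining parents (spouses of Y_10):
  Y_12 also has parents Y_1, Y_2, Y_7, Y_11.
MB(Y_10) = {Y_1, Y_2, Y_7, Y_8, Y_9, Y_11, Y_12}.
Comparing with the claimed set, Y_8 is missing.

Y_8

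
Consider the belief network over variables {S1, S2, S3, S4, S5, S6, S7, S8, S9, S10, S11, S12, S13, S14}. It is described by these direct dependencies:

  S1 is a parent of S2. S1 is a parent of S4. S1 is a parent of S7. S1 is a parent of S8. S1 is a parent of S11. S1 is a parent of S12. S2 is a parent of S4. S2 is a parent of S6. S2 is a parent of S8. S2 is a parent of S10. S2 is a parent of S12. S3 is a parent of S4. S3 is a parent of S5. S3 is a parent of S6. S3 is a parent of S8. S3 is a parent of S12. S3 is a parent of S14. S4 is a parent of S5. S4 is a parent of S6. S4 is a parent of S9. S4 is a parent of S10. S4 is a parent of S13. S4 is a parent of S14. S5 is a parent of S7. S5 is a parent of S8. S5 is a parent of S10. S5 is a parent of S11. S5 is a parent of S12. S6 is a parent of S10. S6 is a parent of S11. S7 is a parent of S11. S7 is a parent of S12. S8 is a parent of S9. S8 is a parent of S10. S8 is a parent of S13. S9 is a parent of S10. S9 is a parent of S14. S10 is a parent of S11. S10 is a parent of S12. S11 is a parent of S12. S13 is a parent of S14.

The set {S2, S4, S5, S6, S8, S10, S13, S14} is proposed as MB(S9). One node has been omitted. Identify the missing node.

S3

The Markov blanket of a node is its parents, its children, and the other parents of its children.
S9 has children S10, S14.
S9 has parents S4, S8.
For each child, the remaining parents (spouses of S9):
  S10 also has parents S2, S4, S5, S6, S8.
  S14's other parents are S3, S4, S13.
MB(S9) = {S2, S3, S4, S5, S6, S8, S10, S13, S14}.
Comparing with the claimed set, S3 is missing.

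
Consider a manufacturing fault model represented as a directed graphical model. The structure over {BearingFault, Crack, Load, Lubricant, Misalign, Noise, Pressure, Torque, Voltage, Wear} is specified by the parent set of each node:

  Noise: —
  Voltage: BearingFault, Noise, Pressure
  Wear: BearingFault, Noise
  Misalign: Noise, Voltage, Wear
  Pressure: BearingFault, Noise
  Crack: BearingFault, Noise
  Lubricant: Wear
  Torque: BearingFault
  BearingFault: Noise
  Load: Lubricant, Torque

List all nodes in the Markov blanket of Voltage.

The Markov blanket of a node is its parents, its children, and the other parents of its children.
Parents of Voltage: BearingFault, Noise, Pressure.
Children of Voltage: Misalign.
Other parents of Voltage's children:
  Misalign: Noise, Wear
Taking the union gives {BearingFault, Misalign, Noise, Pressure, Wear}.

{BearingFault, Misalign, Noise, Pressure, Wear}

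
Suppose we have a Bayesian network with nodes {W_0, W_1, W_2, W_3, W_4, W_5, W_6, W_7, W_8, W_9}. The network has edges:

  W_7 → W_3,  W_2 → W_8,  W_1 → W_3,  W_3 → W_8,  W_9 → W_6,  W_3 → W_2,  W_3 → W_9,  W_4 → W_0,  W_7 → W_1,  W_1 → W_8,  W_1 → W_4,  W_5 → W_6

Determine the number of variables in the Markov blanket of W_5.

A node's Markov blanket = Pa ∪ Ch ∪ (parents of Ch other than the node itself).
Pa(W_5) = {}.
Ch(W_5) = {W_6}.
Parents of each child, excluding W_5:
  W_6: W_9
MB(W_5) = {W_6, W_9}, which has 2 nodes.

2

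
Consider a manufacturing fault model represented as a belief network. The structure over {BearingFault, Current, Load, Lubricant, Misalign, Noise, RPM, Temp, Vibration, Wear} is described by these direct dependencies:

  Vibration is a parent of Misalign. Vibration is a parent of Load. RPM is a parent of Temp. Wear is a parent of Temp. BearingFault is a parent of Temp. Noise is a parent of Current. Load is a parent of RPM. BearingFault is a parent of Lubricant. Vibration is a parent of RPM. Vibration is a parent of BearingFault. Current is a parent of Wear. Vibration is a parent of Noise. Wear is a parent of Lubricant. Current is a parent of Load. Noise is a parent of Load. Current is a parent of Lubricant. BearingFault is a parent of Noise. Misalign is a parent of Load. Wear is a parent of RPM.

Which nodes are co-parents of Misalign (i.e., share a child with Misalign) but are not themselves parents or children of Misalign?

{Current, Noise}

Children of Misalign: Load.
  Load: Current, Noise, Vibration
Excluding nodes already adjacent to Misalign (Load, Vibration), the co-parent-only contribution is {Current, Noise}.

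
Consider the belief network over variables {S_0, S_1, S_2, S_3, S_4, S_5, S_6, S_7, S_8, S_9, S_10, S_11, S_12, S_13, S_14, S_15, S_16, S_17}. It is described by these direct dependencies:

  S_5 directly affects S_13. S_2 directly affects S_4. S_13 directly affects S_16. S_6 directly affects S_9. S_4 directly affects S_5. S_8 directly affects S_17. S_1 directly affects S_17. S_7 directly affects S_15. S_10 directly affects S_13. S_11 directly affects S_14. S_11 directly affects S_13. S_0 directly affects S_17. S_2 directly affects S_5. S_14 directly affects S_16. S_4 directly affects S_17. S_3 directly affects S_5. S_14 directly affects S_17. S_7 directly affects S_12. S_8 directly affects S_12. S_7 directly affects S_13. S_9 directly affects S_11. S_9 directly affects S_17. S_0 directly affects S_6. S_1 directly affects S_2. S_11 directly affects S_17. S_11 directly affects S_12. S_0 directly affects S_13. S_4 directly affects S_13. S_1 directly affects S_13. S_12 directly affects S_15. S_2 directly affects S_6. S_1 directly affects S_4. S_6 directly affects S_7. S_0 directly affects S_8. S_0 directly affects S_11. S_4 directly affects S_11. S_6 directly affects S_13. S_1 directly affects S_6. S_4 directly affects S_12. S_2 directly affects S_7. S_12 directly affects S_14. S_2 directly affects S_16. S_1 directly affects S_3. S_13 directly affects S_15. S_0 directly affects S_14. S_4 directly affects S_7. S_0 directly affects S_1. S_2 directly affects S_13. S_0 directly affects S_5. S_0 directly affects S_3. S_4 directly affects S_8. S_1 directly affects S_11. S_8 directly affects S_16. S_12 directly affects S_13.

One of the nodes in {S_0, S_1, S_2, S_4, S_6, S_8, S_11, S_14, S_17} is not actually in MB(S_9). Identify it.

S_2

Parents of S_9: S_6.
Children of S_9: S_11, S_17.
Parents of each child, excluding S_9:
  S_11: S_0, S_1, S_4
  S_17: S_0, S_1, S_4, S_8, S_11, S_14
MB(S_9) = {S_0, S_1, S_4, S_6, S_8, S_11, S_14, S_17}.
S_2 is neither a parent, child, nor co-parent of S_9, so it does not belong.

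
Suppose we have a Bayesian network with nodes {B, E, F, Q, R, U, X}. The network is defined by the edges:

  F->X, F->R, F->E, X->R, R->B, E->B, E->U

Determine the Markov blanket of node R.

{B, E, F, X}

Children of R: B.
R's parents: F, X.
Other parents of R's children:
  B's other parent is E.
Union: {F, X} ∪ {B} ∪ {E} = {B, E, F, X}.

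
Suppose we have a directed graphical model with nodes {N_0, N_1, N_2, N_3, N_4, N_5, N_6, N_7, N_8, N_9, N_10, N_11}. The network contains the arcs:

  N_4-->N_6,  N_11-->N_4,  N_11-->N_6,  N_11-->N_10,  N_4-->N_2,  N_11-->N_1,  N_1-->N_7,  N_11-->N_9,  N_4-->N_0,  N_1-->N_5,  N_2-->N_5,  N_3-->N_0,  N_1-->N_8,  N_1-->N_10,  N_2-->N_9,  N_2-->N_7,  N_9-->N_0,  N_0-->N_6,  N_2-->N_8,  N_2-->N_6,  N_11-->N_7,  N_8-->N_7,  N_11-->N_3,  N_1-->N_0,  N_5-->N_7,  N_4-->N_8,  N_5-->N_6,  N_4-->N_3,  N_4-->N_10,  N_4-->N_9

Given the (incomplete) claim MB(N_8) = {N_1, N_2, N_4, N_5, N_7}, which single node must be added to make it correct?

A node's Markov blanket = Pa ∪ Ch ∪ (parents of Ch other than the node itself).
N_8's parents: N_1, N_2, N_4.
Children of N_8: N_7.
Parents of each child, excluding N_8:
  parents(N_7) \ {N_8} = {N_1, N_2, N_5, N_11}.
MB(N_8) = {N_1, N_2, N_4, N_5, N_7, N_11}.
Comparing with the claimed set, N_11 is missing.

N_11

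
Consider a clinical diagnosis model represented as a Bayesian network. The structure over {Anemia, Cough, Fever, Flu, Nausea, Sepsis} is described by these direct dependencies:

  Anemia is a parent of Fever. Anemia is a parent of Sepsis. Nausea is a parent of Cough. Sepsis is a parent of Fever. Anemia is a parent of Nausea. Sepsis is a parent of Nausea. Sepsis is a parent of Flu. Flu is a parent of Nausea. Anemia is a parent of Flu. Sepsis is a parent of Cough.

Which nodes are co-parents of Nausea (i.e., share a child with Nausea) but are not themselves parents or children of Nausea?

{}

Children of Nausea: Cough.
  Cough's other parent is Sepsis.
Excluding nodes already adjacent to Nausea (Anemia, Cough, Flu, Sepsis), the co-parent-only contribution is {}.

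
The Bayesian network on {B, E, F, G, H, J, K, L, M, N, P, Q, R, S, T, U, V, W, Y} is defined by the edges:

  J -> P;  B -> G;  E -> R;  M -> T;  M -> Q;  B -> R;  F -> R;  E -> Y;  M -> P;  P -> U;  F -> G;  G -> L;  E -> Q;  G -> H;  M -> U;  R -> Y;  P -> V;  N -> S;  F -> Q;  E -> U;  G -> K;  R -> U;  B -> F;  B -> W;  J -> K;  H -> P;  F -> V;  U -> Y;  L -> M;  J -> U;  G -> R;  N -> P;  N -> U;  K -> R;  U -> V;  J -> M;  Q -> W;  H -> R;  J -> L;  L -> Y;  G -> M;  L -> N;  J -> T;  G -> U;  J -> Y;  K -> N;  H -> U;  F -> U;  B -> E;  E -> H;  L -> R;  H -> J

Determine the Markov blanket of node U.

{E, F, G, H, J, L, M, N, P, R, V, Y}

Recall MB(v) = parents ∪ children ∪ spouses, where spouses are the other parents of v's children.
U's parents: E, F, G, H, J, M, N, P, R.
Ch(U) = {V, Y}.
Co-parents of U (other parents of its children):
  V also has parents F, P.
  parents(Y) \ {U} = {E, J, L, R}.
So the Markov blanket of U is {E, F, G, H, J, L, M, N, P, R, V, Y}.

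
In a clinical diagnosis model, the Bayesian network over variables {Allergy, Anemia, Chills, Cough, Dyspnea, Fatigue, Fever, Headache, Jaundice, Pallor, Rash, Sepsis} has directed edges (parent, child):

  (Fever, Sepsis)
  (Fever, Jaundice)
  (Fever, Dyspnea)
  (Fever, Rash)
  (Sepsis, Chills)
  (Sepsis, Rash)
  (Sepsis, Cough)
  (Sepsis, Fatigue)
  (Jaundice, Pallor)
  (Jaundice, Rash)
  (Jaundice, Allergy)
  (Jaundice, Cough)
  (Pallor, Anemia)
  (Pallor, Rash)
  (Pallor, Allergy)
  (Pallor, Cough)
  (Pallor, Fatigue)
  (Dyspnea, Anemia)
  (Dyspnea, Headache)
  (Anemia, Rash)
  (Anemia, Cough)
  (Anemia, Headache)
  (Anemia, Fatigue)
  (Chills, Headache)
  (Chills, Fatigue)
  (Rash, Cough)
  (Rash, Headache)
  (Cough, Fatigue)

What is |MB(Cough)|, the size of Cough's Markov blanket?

7

A node's Markov blanket = Pa ∪ Ch ∪ (parents of Ch other than the node itself).
Pa(Cough) = {Anemia, Jaundice, Pallor, Rash, Sepsis}.
Cough's children: Fatigue.
For each child, the remaining parents (spouses of Cough):
  Fatigue: Anemia, Chills, Pallor, Sepsis
MB(Cough) = {Anemia, Chills, Fatigue, Jaundice, Pallor, Rash, Sepsis}, which has 7 nodes.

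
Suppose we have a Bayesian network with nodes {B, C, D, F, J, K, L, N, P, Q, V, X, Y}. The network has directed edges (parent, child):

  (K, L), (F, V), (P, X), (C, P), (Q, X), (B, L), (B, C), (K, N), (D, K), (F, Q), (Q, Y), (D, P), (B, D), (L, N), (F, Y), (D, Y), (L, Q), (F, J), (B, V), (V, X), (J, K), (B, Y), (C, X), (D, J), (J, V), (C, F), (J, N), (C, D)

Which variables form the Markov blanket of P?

{C, D, Q, V, X}

The Markov blanket of a node is its parents, its children, and the other parents of its children.
P has child X.
P has parents C, D.
Co-parents of P (other parents of its children):
  parents(X) \ {P} = {C, Q, V}.
Taking the union gives {C, D, Q, V, X}.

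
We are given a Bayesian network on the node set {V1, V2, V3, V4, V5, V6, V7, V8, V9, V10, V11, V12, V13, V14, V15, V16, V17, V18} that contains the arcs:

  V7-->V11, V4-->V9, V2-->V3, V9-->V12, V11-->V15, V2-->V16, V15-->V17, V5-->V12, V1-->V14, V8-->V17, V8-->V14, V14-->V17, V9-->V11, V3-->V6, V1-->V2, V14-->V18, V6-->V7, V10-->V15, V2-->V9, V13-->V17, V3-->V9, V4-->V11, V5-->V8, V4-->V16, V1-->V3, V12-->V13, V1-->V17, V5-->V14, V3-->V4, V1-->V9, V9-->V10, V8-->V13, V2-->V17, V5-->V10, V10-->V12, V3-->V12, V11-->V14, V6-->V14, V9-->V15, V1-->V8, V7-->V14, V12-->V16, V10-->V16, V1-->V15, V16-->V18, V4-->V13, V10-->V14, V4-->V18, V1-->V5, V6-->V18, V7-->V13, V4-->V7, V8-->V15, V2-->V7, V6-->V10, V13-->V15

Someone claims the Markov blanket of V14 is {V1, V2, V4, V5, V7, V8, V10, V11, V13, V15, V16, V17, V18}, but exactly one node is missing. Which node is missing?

A node's Markov blanket = Pa ∪ Ch ∪ (parents of Ch other than the node itself).
V14 has parents V1, V5, V6, V7, V8, V10, V11.
V14's children: V17, V18.
For each child, the remaining parents (spouses of V14):
  V17: V1, V2, V8, V13, V15
  V18: V4, V6, V16
MB(V14) = {V1, V2, V4, V5, V6, V7, V8, V10, V11, V13, V15, V16, V17, V18}.
Comparing with the claimed set, V6 is missing.

V6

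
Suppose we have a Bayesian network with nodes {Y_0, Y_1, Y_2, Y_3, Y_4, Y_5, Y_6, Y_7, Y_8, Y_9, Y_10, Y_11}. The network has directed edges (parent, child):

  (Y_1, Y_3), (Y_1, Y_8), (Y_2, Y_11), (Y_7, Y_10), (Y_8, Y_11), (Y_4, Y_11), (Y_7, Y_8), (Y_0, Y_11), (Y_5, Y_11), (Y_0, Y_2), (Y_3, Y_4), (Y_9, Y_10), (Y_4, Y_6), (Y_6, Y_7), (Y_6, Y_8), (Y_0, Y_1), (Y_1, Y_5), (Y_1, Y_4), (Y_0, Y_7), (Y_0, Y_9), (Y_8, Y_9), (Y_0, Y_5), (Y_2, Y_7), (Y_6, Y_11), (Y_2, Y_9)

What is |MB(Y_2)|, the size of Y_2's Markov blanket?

Recall MB(v) = parents ∪ children ∪ spouses, where spouses are the other parents of v's children.
Y_2 has children Y_7, Y_9, Y_11.
Pa(Y_2) = {Y_0}.
Other parents of Y_2's children:
  Y_7 also has parents Y_0, Y_6.
  Y_9 also has parents Y_0, Y_8.
  Y_11's other parents are Y_0, Y_4, Y_5, Y_6, Y_8.
MB(Y_2) = {Y_0, Y_4, Y_5, Y_6, Y_7, Y_8, Y_9, Y_11}, which has 8 nodes.

8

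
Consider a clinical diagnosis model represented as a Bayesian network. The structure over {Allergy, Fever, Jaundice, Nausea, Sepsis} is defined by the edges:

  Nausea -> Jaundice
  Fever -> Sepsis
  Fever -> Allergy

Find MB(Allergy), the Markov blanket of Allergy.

{Fever}

Ch(Allergy) = {}.
Allergy's parents: Fever.
With no children, Allergy has no spouses; the co-parent set is empty.
MB(Allergy) = {Fever}.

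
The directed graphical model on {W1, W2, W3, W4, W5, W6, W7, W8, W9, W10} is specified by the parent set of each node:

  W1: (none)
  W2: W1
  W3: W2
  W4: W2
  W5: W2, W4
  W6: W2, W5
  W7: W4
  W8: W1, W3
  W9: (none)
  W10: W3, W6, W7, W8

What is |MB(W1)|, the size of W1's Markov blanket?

3

W1 has no parents.
W1's children: W2, W8.
Other parents of W1's children:
  W2 has no other parent.
  W8 also has parent W3.
MB(W1) = {W2, W3, W8}, which has 3 nodes.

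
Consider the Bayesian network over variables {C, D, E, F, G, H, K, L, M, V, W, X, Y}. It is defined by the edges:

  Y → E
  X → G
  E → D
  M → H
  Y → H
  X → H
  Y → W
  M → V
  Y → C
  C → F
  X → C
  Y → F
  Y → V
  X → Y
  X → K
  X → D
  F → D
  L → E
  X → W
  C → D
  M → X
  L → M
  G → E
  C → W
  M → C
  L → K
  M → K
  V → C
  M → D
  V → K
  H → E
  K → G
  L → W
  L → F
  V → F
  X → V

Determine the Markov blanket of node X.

The Markov blanket of a node is its parents, its children, and the other parents of its children.
X has parent M.
Children of X: C, D, G, H, K, V, W, Y.
For each child, the remaining parents (spouses of X):
  Y: no additional parents.
  H also has parents M, Y.
  V also has parents M, Y.
  parents(C) \ {X} = {M, V, Y}.
  K also has parents L, M, V.
  G's other parent is K.
  W also has parents C, L, Y.
  D also has parents C, E, F, M.
So the Markov blanket of X is {C, D, E, F, G, H, K, L, M, V, W, Y}.

{C, D, E, F, G, H, K, L, M, V, W, Y}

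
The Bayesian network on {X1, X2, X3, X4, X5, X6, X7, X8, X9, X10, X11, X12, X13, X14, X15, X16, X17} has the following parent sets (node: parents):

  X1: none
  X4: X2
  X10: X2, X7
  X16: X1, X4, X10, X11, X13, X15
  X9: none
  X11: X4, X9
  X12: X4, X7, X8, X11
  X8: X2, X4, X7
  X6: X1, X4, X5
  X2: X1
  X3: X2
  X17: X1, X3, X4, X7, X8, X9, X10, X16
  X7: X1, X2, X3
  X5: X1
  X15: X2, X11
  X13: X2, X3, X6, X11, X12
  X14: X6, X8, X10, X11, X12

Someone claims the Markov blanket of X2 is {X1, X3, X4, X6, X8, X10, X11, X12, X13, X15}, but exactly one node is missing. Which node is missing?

X7

X2's parents: X1.
Ch(X2) = {X3, X4, X7, X8, X10, X13, X15}.
For each child, the remaining parents (spouses of X2):
  X3 has no other parent.
  X4 has no other parent.
  parents(X7) \ {X2} = {X1, X3}.
  X8's other parents are X4, X7.
  parents(X10) \ {X2} = {X7}.
  parents(X13) \ {X2} = {X3, X6, X11, X12}.
  X15 also has parent X11.
MB(X2) = {X1, X3, X4, X6, X7, X8, X10, X11, X12, X13, X15}.
Comparing with the claimed set, X7 is missing.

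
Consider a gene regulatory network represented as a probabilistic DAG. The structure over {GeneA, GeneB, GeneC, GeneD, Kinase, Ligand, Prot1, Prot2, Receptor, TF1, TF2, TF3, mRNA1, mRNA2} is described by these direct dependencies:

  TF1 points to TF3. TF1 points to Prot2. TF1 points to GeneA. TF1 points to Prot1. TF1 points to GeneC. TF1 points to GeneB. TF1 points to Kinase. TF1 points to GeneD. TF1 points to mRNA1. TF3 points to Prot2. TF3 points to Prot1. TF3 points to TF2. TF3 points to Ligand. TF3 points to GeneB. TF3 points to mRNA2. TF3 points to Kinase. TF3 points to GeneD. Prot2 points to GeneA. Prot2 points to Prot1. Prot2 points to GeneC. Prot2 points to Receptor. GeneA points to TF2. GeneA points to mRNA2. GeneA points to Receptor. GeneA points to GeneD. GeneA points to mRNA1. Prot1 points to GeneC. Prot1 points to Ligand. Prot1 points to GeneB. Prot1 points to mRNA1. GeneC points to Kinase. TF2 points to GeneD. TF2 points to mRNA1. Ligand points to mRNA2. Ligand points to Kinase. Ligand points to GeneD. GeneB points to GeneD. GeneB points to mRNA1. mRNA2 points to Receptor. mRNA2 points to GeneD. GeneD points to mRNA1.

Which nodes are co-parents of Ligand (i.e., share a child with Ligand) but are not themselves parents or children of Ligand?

{GeneA, GeneB, GeneC, TF1, TF2}

Children of Ligand: GeneD, Kinase, mRNA2.
  mRNA2 also has parents GeneA, TF3.
  Kinase also has parents GeneC, TF1, TF3.
  GeneD also has parents GeneA, GeneB, TF1, TF2, TF3, mRNA2.
Excluding nodes already adjacent to Ligand (GeneD, Kinase, Prot1, TF3, mRNA2), the co-parent-only contribution is {GeneA, GeneB, GeneC, TF1, TF2}.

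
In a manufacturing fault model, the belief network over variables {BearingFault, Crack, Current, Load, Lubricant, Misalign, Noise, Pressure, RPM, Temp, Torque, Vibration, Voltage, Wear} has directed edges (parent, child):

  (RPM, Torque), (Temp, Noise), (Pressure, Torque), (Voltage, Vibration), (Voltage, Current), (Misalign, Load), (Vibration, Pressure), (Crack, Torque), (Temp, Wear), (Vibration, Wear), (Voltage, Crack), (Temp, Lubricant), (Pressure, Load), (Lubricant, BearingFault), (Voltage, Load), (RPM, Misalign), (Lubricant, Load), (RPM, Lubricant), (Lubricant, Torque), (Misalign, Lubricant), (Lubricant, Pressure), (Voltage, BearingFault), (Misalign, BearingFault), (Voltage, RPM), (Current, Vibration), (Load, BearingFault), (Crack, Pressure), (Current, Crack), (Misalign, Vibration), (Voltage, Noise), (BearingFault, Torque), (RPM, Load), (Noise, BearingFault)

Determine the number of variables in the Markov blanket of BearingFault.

BearingFault has parents Load, Lubricant, Misalign, Noise, Voltage.
Children of BearingFault: Torque.
For each child, the remaining parents (spouses of BearingFault):
  Torque also has parents Crack, Lubricant, Pressure, RPM.
MB(BearingFault) = {Crack, Load, Lubricant, Misalign, Noise, Pressure, RPM, Torque, Voltage}, which has 9 nodes.

9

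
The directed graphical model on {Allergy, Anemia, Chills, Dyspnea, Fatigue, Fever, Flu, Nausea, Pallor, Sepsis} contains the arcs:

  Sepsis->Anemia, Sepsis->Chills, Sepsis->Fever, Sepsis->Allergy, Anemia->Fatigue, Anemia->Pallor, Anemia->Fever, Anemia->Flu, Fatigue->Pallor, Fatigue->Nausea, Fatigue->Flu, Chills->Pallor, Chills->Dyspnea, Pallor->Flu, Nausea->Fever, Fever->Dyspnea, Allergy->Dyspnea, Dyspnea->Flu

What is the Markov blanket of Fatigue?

{Anemia, Chills, Dyspnea, Flu, Nausea, Pallor}

Recall MB(v) = parents ∪ children ∪ spouses, where spouses are the other parents of v's children.
Fatigue's children: Flu, Nausea, Pallor.
Fatigue's parents: Anemia.
For each child, the remaining parents (spouses of Fatigue):
  Pallor's other parents are Anemia, Chills.
  Nausea has no other parent.
  Flu also has parents Anemia, Dyspnea, Pallor.
Taking the union gives {Anemia, Chills, Dyspnea, Flu, Nausea, Pallor}.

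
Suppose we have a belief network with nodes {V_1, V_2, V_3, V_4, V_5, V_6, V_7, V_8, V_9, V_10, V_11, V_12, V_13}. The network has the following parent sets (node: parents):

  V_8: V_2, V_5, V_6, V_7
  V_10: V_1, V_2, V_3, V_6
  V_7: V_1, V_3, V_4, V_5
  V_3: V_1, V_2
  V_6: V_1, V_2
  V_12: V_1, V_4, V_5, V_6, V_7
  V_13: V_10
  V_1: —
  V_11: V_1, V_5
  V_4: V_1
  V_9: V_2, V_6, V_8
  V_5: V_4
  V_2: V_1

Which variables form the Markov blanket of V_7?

{V_1, V_2, V_3, V_4, V_5, V_6, V_8, V_12}

The Markov blanket of a node is its parents, its children, and the other parents of its children.
V_7 has children V_8, V_12.
Parents of V_7: V_1, V_3, V_4, V_5.
For each child, the remaining parents (spouses of V_7):
  V_8: V_2, V_5, V_6
  V_12: V_1, V_4, V_5, V_6
Taking the union gives {V_1, V_2, V_3, V_4, V_5, V_6, V_8, V_12}.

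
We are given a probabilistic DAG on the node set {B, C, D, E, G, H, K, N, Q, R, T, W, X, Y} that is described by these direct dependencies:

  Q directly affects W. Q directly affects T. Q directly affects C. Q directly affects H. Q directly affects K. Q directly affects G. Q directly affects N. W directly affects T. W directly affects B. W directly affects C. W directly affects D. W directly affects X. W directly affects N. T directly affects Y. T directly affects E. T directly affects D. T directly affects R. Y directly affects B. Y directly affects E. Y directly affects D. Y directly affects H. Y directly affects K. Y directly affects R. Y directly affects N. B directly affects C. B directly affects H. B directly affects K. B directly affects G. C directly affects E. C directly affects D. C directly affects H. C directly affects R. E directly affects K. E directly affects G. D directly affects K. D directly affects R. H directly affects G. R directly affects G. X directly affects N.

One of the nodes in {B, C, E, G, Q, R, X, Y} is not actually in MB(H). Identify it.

H has child G.
H's parents: B, C, Q, Y.
Co-parents of H (other parents of its children):
  parents(G) \ {H} = {B, E, Q, R}.
MB(H) = {B, C, E, G, Q, R, Y}.
X is neither a parent, child, nor co-parent of H, so it does not belong.

X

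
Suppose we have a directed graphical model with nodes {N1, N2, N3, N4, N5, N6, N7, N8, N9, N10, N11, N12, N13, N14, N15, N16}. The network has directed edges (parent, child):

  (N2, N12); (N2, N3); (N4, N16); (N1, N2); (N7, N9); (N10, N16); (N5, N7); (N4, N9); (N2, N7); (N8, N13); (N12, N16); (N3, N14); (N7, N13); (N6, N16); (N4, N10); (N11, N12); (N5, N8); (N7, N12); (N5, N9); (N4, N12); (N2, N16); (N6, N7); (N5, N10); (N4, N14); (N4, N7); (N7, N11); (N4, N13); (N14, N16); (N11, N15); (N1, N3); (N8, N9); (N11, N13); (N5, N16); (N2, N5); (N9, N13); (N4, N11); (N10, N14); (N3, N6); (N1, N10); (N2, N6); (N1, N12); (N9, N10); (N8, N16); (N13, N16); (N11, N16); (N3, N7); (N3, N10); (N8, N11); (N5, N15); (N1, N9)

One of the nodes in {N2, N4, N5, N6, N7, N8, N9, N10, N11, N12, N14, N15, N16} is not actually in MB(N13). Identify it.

The Markov blanket of a node is its parents, its children, and the other parents of its children.
Parents of N13: N4, N7, N8, N9, N11.
N13 has child N16.
For each child, the remaining parents (spouses of N13):
  N16: N2, N4, N5, N6, N8, N10, N11, N12, N14
MB(N13) = {N2, N4, N5, N6, N7, N8, N9, N10, N11, N12, N14, N16}.
N15 is neither a parent, child, nor co-parent of N13, so it does not belong.

N15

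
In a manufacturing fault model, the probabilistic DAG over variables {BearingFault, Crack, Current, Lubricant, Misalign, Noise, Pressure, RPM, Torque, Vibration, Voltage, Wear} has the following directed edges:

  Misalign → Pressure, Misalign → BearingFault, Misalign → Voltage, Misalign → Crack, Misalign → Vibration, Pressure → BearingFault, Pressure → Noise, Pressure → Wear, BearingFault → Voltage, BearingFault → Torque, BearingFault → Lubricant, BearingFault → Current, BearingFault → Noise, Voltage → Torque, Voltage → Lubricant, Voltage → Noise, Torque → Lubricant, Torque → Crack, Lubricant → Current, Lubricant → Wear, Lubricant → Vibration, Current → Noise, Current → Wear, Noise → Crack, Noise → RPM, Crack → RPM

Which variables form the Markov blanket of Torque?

{BearingFault, Crack, Lubricant, Misalign, Noise, Voltage}

Pa(Torque) = {BearingFault, Voltage}.
Torque's children: Crack, Lubricant.
Parents of each child, excluding Torque:
  Lubricant's other parents are BearingFault, Voltage.
  Crack also has parents Misalign, Noise.
Union: {BearingFault, Voltage} ∪ {Crack, Lubricant} ∪ {BearingFault, Misalign, Noise, Voltage} = {BearingFault, Crack, Lubricant, Misalign, Noise, Voltage}.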